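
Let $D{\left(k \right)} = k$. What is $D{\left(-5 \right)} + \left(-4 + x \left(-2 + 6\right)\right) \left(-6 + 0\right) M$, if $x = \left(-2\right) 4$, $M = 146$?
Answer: $31531$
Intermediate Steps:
$x = -8$
$D{\left(-5 \right)} + \left(-4 + x \left(-2 + 6\right)\right) \left(-6 + 0\right) M = -5 + \left(-4 - 8 \left(-2 + 6\right)\right) \left(-6 + 0\right) 146 = -5 + \left(-4 - 32\right) \left(-6\right) 146 = -5 + \left(-36\right) \left(-6\right) 146 = -5 + 216 \cdot 146 = -5 + 31536 = 31531$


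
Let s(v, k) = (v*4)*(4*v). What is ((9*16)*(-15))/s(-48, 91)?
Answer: -15/256 ≈ -0.058594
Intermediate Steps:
s(v, k) = 16*v² (s(v, k) = (4*v)*(4*v) = 16*v²)
((9*16)*(-15))/s(-48, 91) = ((9*16)*(-15))/((16*(-48)²)) = (144*(-15))/((16*2304)) = -2160/36864 = -2160*1/36864 = -15/256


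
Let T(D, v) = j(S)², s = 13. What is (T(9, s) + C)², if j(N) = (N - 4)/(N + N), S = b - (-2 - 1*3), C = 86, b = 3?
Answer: 1896129/256 ≈ 7406.8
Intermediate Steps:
S = 8 (S = 3 - (-2 - 1*3) = 3 - (-2 - 3) = 3 - 1*(-5) = 3 + 5 = 8)
j(N) = (-4 + N)/(2*N) (j(N) = (-4 + N)/((2*N)) = (-4 + N)*(1/(2*N)) = (-4 + N)/(2*N))
T(D, v) = 1/16 (T(D, v) = ((½)*(-4 + 8)/8)² = ((½)*(⅛)*4)² = (¼)² = 1/16)
(T(9, s) + C)² = (1/16 + 86)² = (1377/16)² = 1896129/256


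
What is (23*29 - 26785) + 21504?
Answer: -4614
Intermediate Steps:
(23*29 - 26785) + 21504 = (667 - 26785) + 21504 = -26118 + 21504 = -4614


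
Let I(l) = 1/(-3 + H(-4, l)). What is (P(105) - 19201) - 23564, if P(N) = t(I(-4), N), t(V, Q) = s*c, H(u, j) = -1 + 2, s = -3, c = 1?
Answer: -42768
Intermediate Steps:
H(u, j) = 1
I(l) = -½ (I(l) = 1/(-3 + 1) = 1/(-2) = -½)
t(V, Q) = -3 (t(V, Q) = -3*1 = -3)
P(N) = -3
(P(105) - 19201) - 23564 = (-3 - 19201) - 23564 = -19204 - 23564 = -42768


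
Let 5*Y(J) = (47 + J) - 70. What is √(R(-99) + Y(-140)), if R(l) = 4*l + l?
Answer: I*√13190/5 ≈ 22.97*I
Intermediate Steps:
Y(J) = -23/5 + J/5 (Y(J) = ((47 + J) - 70)/5 = (-23 + J)/5 = -23/5 + J/5)
R(l) = 5*l
√(R(-99) + Y(-140)) = √(5*(-99) + (-23/5 + (⅕)*(-140))) = √(-495 + (-23/5 - 28)) = √(-495 - 163/5) = √(-2638/5) = I*√13190/5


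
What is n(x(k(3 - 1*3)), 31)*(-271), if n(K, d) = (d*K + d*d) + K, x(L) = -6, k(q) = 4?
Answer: -208399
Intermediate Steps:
n(K, d) = K + d² + K*d (n(K, d) = (K*d + d²) + K = (d² + K*d) + K = K + d² + K*d)
n(x(k(3 - 1*3)), 31)*(-271) = (-6 + 31² - 6*31)*(-271) = (-6 + 961 - 186)*(-271) = 769*(-271) = -208399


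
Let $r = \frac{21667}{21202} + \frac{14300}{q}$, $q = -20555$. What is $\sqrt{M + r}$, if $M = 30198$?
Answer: $\frac{3 \sqrt{25491123498285505934}}{87161422} \approx 173.78$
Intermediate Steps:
$r = \frac{28435317}{87161422}$ ($r = \frac{21667}{21202} + \frac{14300}{-20555} = 21667 \cdot \frac{1}{21202} + 14300 \left(- \frac{1}{20555}\right) = \frac{21667}{21202} - \frac{2860}{4111} = \frac{28435317}{87161422} \approx 0.32624$)
$\sqrt{M + r} = \sqrt{30198 + \frac{28435317}{87161422}} = \sqrt{\frac{2632129056873}{87161422}} = \frac{3 \sqrt{25491123498285505934}}{87161422}$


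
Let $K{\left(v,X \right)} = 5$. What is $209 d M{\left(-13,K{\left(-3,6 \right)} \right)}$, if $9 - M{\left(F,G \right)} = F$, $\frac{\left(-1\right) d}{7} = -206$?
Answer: $6630316$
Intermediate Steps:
$d = 1442$ ($d = \left(-7\right) \left(-206\right) = 1442$)
$M{\left(F,G \right)} = 9 - F$
$209 d M{\left(-13,K{\left(-3,6 \right)} \right)} = 209 \cdot 1442 \left(9 - -13\right) = 301378 \left(9 + 13\right) = 301378 \cdot 22 = 6630316$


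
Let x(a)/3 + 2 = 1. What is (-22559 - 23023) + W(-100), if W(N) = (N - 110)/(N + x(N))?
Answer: -4694736/103 ≈ -45580.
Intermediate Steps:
x(a) = -3 (x(a) = -6 + 3*1 = -6 + 3 = -3)
W(N) = (-110 + N)/(-3 + N) (W(N) = (N - 110)/(N - 3) = (-110 + N)/(-3 + N))
(-22559 - 23023) + W(-100) = (-22559 - 23023) + (-110 - 100)/(-3 - 100) = -45582 - 210/(-103) = -45582 - 1/103*(-210) = -45582 + 210/103 = -4694736/103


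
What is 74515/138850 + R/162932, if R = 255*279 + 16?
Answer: 2202158283/2262310820 ≈ 0.97341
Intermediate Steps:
R = 71161 (R = 71145 + 16 = 71161)
74515/138850 + R/162932 = 74515/138850 + 71161/162932 = 74515*(1/138850) + 71161*(1/162932) = 14903/27770 + 71161/162932 = 2202158283/2262310820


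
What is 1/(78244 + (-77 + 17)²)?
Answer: 1/81844 ≈ 1.2218e-5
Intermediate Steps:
1/(78244 + (-77 + 17)²) = 1/(78244 + (-60)²) = 1/(78244 + 3600) = 1/81844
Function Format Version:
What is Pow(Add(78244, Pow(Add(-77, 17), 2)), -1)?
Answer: Rational(1, 81844) ≈ 1.2218e-5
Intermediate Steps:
Pow(Add(78244, Pow(Add(-77, 17), 2)), -1) = Pow(Add(78244, Pow(-60, 2)), -1) = Pow(Add(78244, 3600), -1) = Pow(81844, -1) = Rational(1, 81844)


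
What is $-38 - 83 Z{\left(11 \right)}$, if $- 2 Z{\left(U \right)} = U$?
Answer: $\frac{837}{2} \approx 418.5$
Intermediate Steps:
$Z{\left(U \right)} = - \frac{U}{2}$
$-38 - 83 Z{\left(11 \right)} = -38 - 83 \left(\left(- \frac{1}{2}\right) 11\right) = -38 - - \frac{913}{2} = -38 + \frac{913}{2} = \frac{837}{2}$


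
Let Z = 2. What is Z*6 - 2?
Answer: 10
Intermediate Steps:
Z*6 - 2 = 2*6 - 2 = 12 - 2 = 10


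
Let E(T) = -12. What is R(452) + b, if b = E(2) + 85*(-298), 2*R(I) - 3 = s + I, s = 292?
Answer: -49937/2 ≈ -24969.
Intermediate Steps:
R(I) = 295/2 + I/2 (R(I) = 3/2 + (292 + I)/2 = 3/2 + (146 + I/2) = 295/2 + I/2)
b = -25342 (b = -12 + 85*(-298) = -12 - 25330 = -25342)
R(452) + b = (295/2 + (½)*452) - 25342 = (295/2 + 226) - 25342 = 747/2 - 25342 = -49937/2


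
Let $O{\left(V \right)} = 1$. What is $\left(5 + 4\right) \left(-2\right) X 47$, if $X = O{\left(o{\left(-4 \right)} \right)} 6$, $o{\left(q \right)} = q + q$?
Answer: $-5076$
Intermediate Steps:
$o{\left(q \right)} = 2 q$
$X = 6$ ($X = 1 \cdot 6 = 6$)
$\left(5 + 4\right) \left(-2\right) X 47 = \left(5 + 4\right) \left(-2\right) 6 \cdot 47 = 9 \left(-2\right) 6 \cdot 47 = \left(-18\right) 6 \cdot 47 = \left(-108\right) 47 = -5076$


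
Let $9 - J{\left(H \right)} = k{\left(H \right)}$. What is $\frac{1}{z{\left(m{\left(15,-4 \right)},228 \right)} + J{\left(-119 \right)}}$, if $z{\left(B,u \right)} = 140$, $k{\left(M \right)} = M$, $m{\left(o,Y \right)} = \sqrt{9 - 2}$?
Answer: $\frac{1}{268} \approx 0.0037313$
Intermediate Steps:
$m{\left(o,Y \right)} = \sqrt{7}$
$J{\left(H \right)} = 9 - H$
$\frac{1}{z{\left(m{\left(15,-4 \right)},228 \right)} + J{\left(-119 \right)}} = \frac{1}{140 + \left(9 - -119\right)} = \frac{1}{140 + \left(9 + 119\right)} = \frac{1}{140 + 128} = \frac{1}{268}$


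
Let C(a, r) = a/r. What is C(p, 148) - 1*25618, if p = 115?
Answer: -3791349/148 ≈ -25617.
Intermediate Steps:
C(p, 148) - 1*25618 = 115/148 - 1*25618 = 115*(1/148) - 25618 = 115/148 - 25618 = -3791349/148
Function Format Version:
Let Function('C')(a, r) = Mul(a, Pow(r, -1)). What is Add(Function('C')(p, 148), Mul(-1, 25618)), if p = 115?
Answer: Rational(-3791349, 148) ≈ -25617.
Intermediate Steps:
Add(Function('C')(p, 148), Mul(-1, 25618)) = Add(Mul(115, Pow(148, -1)), Mul(-1, 25618)) = Add(Mul(115, Rational(1, 148)), -25618) = Add(Rational(115, 148), -25618) = Rational(-3791349, 148)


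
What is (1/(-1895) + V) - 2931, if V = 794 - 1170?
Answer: -6266766/1895 ≈ -3307.0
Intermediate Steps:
V = -376
(1/(-1895) + V) - 2931 = (1/(-1895) - 376) - 2931 = (-1/1895 - 376) - 2931 = -712521/1895 - 2931 = -6266766/1895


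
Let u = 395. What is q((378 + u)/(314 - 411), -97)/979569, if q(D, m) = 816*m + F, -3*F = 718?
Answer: -238174/2938707 ≈ -0.081047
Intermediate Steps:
F = -718/3 (F = -⅓*718 = -718/3 ≈ -239.33)
q(D, m) = -718/3 + 816*m (q(D, m) = 816*m - 718/3 = -718/3 + 816*m)
q((378 + u)/(314 - 411), -97)/979569 = (-718/3 + 816*(-97))/979569 = (-718/3 - 79152)*(1/979569) = -238174/3*1/979569 = -238174/2938707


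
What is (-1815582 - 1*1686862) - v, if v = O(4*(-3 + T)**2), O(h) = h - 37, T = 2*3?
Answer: -3502443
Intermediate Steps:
T = 6
O(h) = -37 + h
v = -1 (v = -37 + 4*(-3 + 6)**2 = -37 + 4*3**2 = -37 + 4*9 = -37 + 36 = -1)
(-1815582 - 1*1686862) - v = (-1815582 - 1*1686862) - 1*(-1) = (-1815582 - 1686862) + 1 = -3502444 + 1 = -3502443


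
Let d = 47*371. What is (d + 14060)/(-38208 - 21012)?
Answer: -10499/19740 ≈ -0.53186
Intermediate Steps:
d = 17437
(d + 14060)/(-38208 - 21012) = (17437 + 14060)/(-38208 - 21012) = 31497/(-59220) = 31497*(-1/59220) = -10499/19740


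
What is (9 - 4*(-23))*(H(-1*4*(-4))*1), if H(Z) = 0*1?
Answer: 0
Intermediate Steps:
H(Z) = 0
(9 - 4*(-23))*(H(-1*4*(-4))*1) = (9 - 4*(-23))*(0*1) = (9 + 92)*0 = 101*0 = 0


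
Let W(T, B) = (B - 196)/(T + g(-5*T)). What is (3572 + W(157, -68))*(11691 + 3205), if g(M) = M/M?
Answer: 4201506176/79 ≈ 5.3184e+7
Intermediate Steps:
g(M) = 1
W(T, B) = (-196 + B)/(1 + T) (W(T, B) = (B - 196)/(T + 1) = (-196 + B)/(1 + T))
(3572 + W(157, -68))*(11691 + 3205) = (3572 + (-196 - 68)/(1 + 157))*(11691 + 3205) = (3572 - 264/158)*14896 = (3572 + (1/158)*(-264))*14896 = (3572 - 132/79)*14896 = (282056/79)*14896 = 4201506176/79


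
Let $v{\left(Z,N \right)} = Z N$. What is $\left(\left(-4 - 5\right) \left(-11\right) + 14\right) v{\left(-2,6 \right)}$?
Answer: $-1356$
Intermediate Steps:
$v{\left(Z,N \right)} = N Z$
$\left(\left(-4 - 5\right) \left(-11\right) + 14\right) v{\left(-2,6 \right)} = \left(\left(-4 - 5\right) \left(-11\right) + 14\right) 6 \left(-2\right) = \left(\left(-9\right) \left(-11\right) + 14\right) \left(-12\right) = \left(99 + 14\right) \left(-12\right) = 113 \left(-12\right) = -1356$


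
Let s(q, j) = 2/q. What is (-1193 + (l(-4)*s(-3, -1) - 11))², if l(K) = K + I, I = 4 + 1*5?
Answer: 13118884/9 ≈ 1.4577e+6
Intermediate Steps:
I = 9 (I = 4 + 5 = 9)
l(K) = 9 + K (l(K) = K + 9 = 9 + K)
(-1193 + (l(-4)*s(-3, -1) - 11))² = (-1193 + ((9 - 4)*(2/(-3)) - 11))² = (-1193 + (5*(2*(-⅓)) - 11))² = (-1193 + (5*(-⅔) - 11))² = (-1193 + (-10/3 - 11))² = (-1193 - 43/3)² = (-3622/3)² = 13118884/9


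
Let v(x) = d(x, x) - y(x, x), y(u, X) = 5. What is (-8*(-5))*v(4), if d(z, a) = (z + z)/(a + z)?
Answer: -160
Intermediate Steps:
d(z, a) = 2*z/(a + z) (d(z, a) = (2*z)/(a + z) = 2*z/(a + z))
v(x) = -4 (v(x) = 2*x/(x + x) - 1*5 = 2*x/((2*x)) - 5 = 2*x*(1/(2*x)) - 5 = 1 - 5 = -4)
(-8*(-5))*v(4) = -8*(-5)*(-4) = 40*(-4) = -160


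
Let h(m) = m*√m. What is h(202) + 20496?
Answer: 20496 + 202*√202 ≈ 23367.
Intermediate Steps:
h(m) = m^(3/2)
h(202) + 20496 = 202^(3/2) + 20496 = 202*√202 + 20496 = 20496 + 202*√202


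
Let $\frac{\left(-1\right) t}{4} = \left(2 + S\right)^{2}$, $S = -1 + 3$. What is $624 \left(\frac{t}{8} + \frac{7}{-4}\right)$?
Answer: $-6084$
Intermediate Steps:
$S = 2$
$t = -64$ ($t = - 4 \left(2 + 2\right)^{2} = - 4 \cdot 4^{2} = \left(-4\right) 16 = -64$)
$624 \left(\frac{t}{8} + \frac{7}{-4}\right) = 624 \left(- \frac{64}{8} + \frac{7}{-4}\right) = 624 \left(\left(-64\right) \frac{1}{8} + 7 \left(- \frac{1}{4}\right)\right) = 624 \left(-8 - \frac{7}{4}\right) = 624 \left(- \frac{39}{4}\right) = -6084$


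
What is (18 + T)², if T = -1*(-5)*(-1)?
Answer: 169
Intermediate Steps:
T = -5 (T = 5*(-1) = -5)
(18 + T)² = (18 - 5)² = 13² = 169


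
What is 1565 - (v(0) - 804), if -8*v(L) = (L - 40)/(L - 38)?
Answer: 90027/38 ≈ 2369.1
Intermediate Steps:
v(L) = -(-40 + L)/(8*(-38 + L)) (v(L) = -(L - 40)/(8*(L - 38)) = -(-40 + L)/(8*(-38 + L)))
1565 - (v(0) - 804) = 1565 - ((40 - 1*0)/(8*(-38 + 0)) - 804) = 1565 - ((⅛)*(40 + 0)/(-38) - 804) = 1565 - ((⅛)*(-1/38)*40 - 804) = 1565 - (-5/38 - 804) = 1565 - 1*(-30557/38) = 1565 + 30557/38 = 90027/38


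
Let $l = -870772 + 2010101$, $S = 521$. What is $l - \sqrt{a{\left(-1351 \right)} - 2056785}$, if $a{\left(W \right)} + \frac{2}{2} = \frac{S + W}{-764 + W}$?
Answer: $1139329 - \frac{2 i \sqrt{10222738666}}{141} \approx 1.1393 \cdot 10^{6} - 1434.2 i$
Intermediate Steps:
$l = 1139329$
$a{\left(W \right)} = -1 + \frac{521 + W}{-764 + W}$
$l - \sqrt{a{\left(-1351 \right)} - 2056785} = 1139329 - \sqrt{\frac{1285}{-764 - 1351} - 2056785} = 1139329 - \sqrt{\frac{1285}{-2115} - 2056785} = 1139329 - \sqrt{1285 \left(- \frac{1}{2115}\right) - 2056785} = 1139329 - \sqrt{- \frac{257}{423} - 2056785} = 1139329 - \sqrt{- \frac{870020312}{423}} = 1139329 - \frac{2 i \sqrt{10222738666}}{141}$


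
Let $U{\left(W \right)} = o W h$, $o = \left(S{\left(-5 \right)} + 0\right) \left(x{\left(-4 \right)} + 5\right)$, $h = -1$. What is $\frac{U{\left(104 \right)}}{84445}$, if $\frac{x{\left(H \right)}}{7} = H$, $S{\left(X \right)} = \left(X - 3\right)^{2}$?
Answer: $\frac{153088}{84445} \approx 1.8129$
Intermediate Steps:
$S{\left(X \right)} = \left(-3 + X\right)^{2}$
$x{\left(H \right)} = 7 H$
$o = -1472$ ($o = \left(\left(-3 - 5\right)^{2} + 0\right) \left(7 \left(-4\right) + 5\right) = \left(\left(-8\right)^{2} + 0\right) \left(-28 + 5\right) = \left(64 + 0\right) \left(-23\right) = 64 \left(-23\right) = -1472$)
$U{\left(W \right)} = 1472 W$ ($U{\left(W \right)} = - 1472 W \left(-1\right) = 1472 W$)
$\frac{U{\left(104 \right)}}{84445} = \frac{1472 \cdot 104}{84445} = 153088 \cdot \frac{1}{84445} = \frac{153088}{84445}$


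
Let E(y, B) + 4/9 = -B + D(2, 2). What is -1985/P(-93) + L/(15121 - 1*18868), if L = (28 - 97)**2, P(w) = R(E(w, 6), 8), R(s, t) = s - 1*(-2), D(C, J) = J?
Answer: 22278471/27478 ≈ 810.77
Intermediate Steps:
E(y, B) = 14/9 - B (E(y, B) = -4/9 + (-B + 2) = -4/9 + (2 - B) = 14/9 - B)
R(s, t) = 2 + s (R(s, t) = s + 2 = 2 + s)
P(w) = -22/9 (P(w) = 2 + (14/9 - 1*6) = 2 + (14/9 - 6) = 2 - 40/9 = -22/9)
L = 4761 (L = (-69)**2 = 4761)
-1985/P(-93) + L/(15121 - 1*18868) = -1985/(-22/9) + 4761/(15121 - 1*18868) = -1985*(-9/22) + 4761/(15121 - 18868) = 17865/22 + 4761/(-3747) = 17865/22 + 4761*(-1/3747) = 17865/22 - 1587/1249 = 22278471/27478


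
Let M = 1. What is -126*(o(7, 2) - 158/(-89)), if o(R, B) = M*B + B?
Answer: -64764/89 ≈ -727.69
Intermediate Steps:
o(R, B) = 2*B (o(R, B) = 1*B + B = B + B = 2*B)
-126*(o(7, 2) - 158/(-89)) = -126*(2*2 - 158/(-89)) = -126*(4 - 158*(-1/89)) = -126*(4 + 158/89) = -126*514/89 = -64764/89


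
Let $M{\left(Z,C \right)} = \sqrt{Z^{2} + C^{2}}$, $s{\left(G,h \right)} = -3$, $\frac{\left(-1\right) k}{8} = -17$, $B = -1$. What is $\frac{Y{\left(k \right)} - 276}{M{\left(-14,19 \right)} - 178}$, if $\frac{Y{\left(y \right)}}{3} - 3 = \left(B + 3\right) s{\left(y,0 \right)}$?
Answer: $\frac{50730}{31127} + \frac{285 \sqrt{557}}{31127} \approx 1.8459$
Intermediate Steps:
$k = 136$ ($k = \left(-8\right) \left(-17\right) = 136$)
$Y{\left(y \right)} = -9$ ($Y{\left(y \right)} = 9 + 3 \left(-1 + 3\right) \left(-3\right) = 9 + 3 \cdot 2 \left(-3\right) = 9 + 3 \left(-6\right) = 9 - 18 = -9$)
$M{\left(Z,C \right)} = \sqrt{C^{2} + Z^{2}}$
$\frac{Y{\left(k \right)} - 276}{M{\left(-14,19 \right)} - 178} = \frac{-9 - 276}{\sqrt{19^{2} + \left(-14\right)^{2}} - 178} = - \frac{285}{\sqrt{361 + 196} - 178} = - \frac{285}{\sqrt{557} - 178} = - \frac{285}{-178 + \sqrt{557}}$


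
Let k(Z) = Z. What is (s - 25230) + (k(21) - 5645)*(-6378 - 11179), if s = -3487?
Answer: 98711851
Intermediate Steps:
(s - 25230) + (k(21) - 5645)*(-6378 - 11179) = (-3487 - 25230) + (21 - 5645)*(-6378 - 11179) = -28717 - 5624*(-17557) = -28717 + 98740568 = 98711851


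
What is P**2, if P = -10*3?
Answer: 900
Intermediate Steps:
P = -30
P**2 = (-30)**2 = 900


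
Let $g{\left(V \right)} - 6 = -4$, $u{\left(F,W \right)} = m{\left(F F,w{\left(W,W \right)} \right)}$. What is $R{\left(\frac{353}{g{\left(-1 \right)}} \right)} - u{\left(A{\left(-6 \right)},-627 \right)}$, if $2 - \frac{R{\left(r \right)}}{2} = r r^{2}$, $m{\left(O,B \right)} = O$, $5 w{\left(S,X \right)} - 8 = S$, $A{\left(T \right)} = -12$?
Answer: $- \frac{43987537}{4} \approx -1.0997 \cdot 10^{7}$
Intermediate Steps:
$w{\left(S,X \right)} = \frac{8}{5} + \frac{S}{5}$
$u{\left(F,W \right)} = F^{2}$ ($u{\left(F,W \right)} = F F = F^{2}$)
$g{\left(V \right)} = 2$ ($g{\left(V \right)} = 6 - 4 = 2$)
$R{\left(r \right)} = 4 - 2 r^{3}$ ($R{\left(r \right)} = 4 - 2 r r^{2} = 4 - 2 r^{3}$)
$R{\left(\frac{353}{g{\left(-1 \right)}} \right)} - u{\left(A{\left(-6 \right)},-627 \right)} = \left(4 - 2 \left(\frac{353}{2}\right)^{3}\right) - \left(-12\right)^{2} = \left(4 - 2 \left(353 \cdot \frac{1}{2}\right)^{3}\right) - 144 = \left(4 - 2 \left(\frac{353}{2}\right)^{3}\right) - 144 = \left(4 - \frac{43986977}{4}\right) - 144 = - \frac{43986961}{4} - 144 = - \frac{43987537}{4}$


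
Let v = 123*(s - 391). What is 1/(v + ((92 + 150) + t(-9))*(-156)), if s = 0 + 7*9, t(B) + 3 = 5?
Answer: -1/78408 ≈ -1.2754e-5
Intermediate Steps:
t(B) = 2 (t(B) = -3 + 5 = 2)
s = 63 (s = 0 + 63 = 63)
v = -40344 (v = 123*(63 - 391) = 123*(-328) = -40344)
1/(v + ((92 + 150) + t(-9))*(-156)) = 1/(-40344 + ((92 + 150) + 2)*(-156)) = 1/(-40344 + (242 + 2)*(-156)) = 1/(-40344 + 244*(-156)) = 1/(-40344 - 38064) = 1/(-78408) = -1/78408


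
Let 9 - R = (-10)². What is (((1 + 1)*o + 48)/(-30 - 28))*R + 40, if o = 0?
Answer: 3344/29 ≈ 115.31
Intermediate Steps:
R = -91 (R = 9 - 1*(-10)² = 9 - 1*100 = 9 - 100 = -91)
(((1 + 1)*o + 48)/(-30 - 28))*R + 40 = (((1 + 1)*0 + 48)/(-30 - 28))*(-91) + 40 = ((2*0 + 48)/(-58))*(-91) + 40 = ((0 + 48)*(-1/58))*(-91) + 40 = (48*(-1/58))*(-91) + 40 = -24/29*(-91) + 40 = 2184/29 + 40 = 3344/29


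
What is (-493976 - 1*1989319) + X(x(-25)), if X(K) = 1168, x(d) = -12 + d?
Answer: -2482127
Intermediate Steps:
(-493976 - 1*1989319) + X(x(-25)) = (-493976 - 1*1989319) + 1168 = (-493976 - 1989319) + 1168 = -2483295 + 1168 = -2482127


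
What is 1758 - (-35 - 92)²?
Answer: -14371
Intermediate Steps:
1758 - (-35 - 92)² = 1758 - 1*(-127)² = 1758 - 1*16129 = 1758 - 16129 = -14371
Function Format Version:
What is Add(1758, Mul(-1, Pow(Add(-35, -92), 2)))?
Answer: -14371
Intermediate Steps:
Add(1758, Mul(-1, Pow(Add(-35, -92), 2))) = Add(1758, Mul(-1, Pow(-127, 2))) = Add(1758, Mul(-1, 16129)) = Add(1758, -16129) = -14371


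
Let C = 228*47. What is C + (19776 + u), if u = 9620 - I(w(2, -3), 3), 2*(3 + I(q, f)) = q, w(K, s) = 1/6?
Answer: 481379/12 ≈ 40115.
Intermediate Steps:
w(K, s) = ⅙
I(q, f) = -3 + q/2
C = 10716
u = 115475/12 (u = 9620 - (-3 + (½)*(⅙)) = 9620 - (-3 + 1/12) = 9620 - 1*(-35/12) = 9620 + 35/12 = 115475/12 ≈ 9622.9)
C + (19776 + u) = 10716 + (19776 + 115475/12) = 10716 + 352787/12 = 481379/12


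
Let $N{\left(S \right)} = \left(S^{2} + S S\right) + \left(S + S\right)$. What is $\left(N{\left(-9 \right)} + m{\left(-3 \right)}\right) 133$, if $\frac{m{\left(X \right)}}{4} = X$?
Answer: $17556$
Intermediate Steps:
$m{\left(X \right)} = 4 X$
$N{\left(S \right)} = 2 S + 2 S^{2}$ ($N{\left(S \right)} = \left(S^{2} + S^{2}\right) + 2 S = 2 S^{2} + 2 S = 2 S + 2 S^{2}$)
$\left(N{\left(-9 \right)} + m{\left(-3 \right)}\right) 133 = \left(2 \left(-9\right) \left(1 - 9\right) + 4 \left(-3\right)\right) 133 = \left(2 \left(-9\right) \left(-8\right) - 12\right) 133 = \left(144 - 12\right) 133 = 132 \cdot 133 = 17556$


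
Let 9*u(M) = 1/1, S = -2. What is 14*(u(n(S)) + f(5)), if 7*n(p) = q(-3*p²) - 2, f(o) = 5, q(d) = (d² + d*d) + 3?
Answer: 644/9 ≈ 71.556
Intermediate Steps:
q(d) = 3 + 2*d² (q(d) = (d² + d²) + 3 = 2*d² + 3 = 3 + 2*d²)
n(p) = ⅐ + 18*p⁴/7 (n(p) = ((3 + 2*(-3*p²)²) - 2)/7 = ((3 + 2*(9*p⁴)) - 2)/7 = ((3 + 18*p⁴) - 2)/7 = (1 + 18*p⁴)/7 = ⅐ + 18*p⁴/7)
u(M) = ⅑ (u(M) = (⅑)/1 = (⅑)*1 = ⅑)
14*(u(n(S)) + f(5)) = 14*(⅑ + 5) = 14*(46/9) = 644/9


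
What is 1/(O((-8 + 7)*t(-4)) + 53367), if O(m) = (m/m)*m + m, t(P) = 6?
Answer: 1/53355 ≈ 1.8742e-5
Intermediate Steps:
O(m) = 2*m (O(m) = 1*m + m = m + m = 2*m)
1/(O((-8 + 7)*t(-4)) + 53367) = 1/(2*((-8 + 7)*6) + 53367) = 1/(2*(-1*6) + 53367) = 1/(2*(-6) + 53367) = 1/(-12 + 53367) = 1/53355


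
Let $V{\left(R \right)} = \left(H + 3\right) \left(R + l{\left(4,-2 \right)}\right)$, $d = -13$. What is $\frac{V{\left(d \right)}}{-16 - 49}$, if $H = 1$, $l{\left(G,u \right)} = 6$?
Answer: $\frac{28}{65} \approx 0.43077$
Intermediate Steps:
$V{\left(R \right)} = 24 + 4 R$ ($V{\left(R \right)} = \left(1 + 3\right) \left(R + 6\right) = 4 \left(6 + R\right) = 24 + 4 R$)
$\frac{V{\left(d \right)}}{-16 - 49} = \frac{24 + 4 \left(-13\right)}{-16 - 49} = \frac{24 - 52}{-65} = \left(- \frac{1}{65}\right) \left(-28\right) = \frac{28}{65}$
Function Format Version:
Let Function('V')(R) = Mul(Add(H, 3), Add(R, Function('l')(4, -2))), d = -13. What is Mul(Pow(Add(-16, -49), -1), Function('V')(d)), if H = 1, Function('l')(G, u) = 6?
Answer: Rational(28, 65) ≈ 0.43077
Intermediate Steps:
Function('V')(R) = Add(24, Mul(4, R)) (Function('V')(R) = Mul(Add(1, 3), Add(R, 6)) = Mul(4, Add(6, R)) = Add(24, Mul(4, R)))
Mul(Pow(Add(-16, -49), -1), Function('V')(d)) = Mul(Pow(Add(-16, -49), -1), Add(24, Mul(4, -13))) = Mul(Pow(-65, -1), Add(24, -52)) = Mul(Rational(-1, 65), -28) = Rational(28, 65)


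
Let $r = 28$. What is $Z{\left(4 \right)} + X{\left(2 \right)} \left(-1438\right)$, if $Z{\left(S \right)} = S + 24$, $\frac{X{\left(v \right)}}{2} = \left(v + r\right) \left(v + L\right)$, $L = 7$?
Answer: $-776492$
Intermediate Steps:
$X{\left(v \right)} = 2 \left(7 + v\right) \left(28 + v\right)$ ($X{\left(v \right)} = 2 \left(v + 28\right) \left(v + 7\right) = 2 \left(28 + v\right) \left(7 + v\right) = 2 \left(7 + v\right) \left(28 + v\right)$)
$Z{\left(S \right)} = 24 + S$
$Z{\left(4 \right)} + X{\left(2 \right)} \left(-1438\right) = \left(24 + 4\right) + \left(392 + 2 \cdot 2^{2} + 70 \cdot 2\right) \left(-1438\right) = 28 + \left(392 + 2 \cdot 4 + 140\right) \left(-1438\right) = 28 + \left(392 + 8 + 140\right) \left(-1438\right) = 28 + 540 \left(-1438\right) = 28 - 776520 = -776492$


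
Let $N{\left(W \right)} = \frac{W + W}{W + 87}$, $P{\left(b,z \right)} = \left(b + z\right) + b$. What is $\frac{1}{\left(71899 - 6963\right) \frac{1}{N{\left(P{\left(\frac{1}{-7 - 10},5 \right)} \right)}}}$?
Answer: $\frac{83}{50715016} \approx 1.6366 \cdot 10^{-6}$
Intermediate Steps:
$P{\left(b,z \right)} = z + 2 b$
$N{\left(W \right)} = \frac{2 W}{87 + W}$
$\frac{1}{\left(71899 - 6963\right) \frac{1}{N{\left(P{\left(\frac{1}{-7 - 10},5 \right)} \right)}}} = \frac{1}{\left(71899 - 6963\right) \frac{1}{2 \left(5 + \frac{2}{-7 - 10}\right) \frac{1}{87 + \left(5 + \frac{2}{-7 - 10}\right)}}} = \frac{1}{64936 \frac{1}{2 \left(5 + \frac{2}{-17}\right) \frac{1}{87 + \left(5 + \frac{2}{-17}\right)}}} = \frac{1}{64936 \frac{1}{2 \left(5 + 2 \left(- \frac{1}{17}\right)\right) \frac{1}{87 + \left(5 + 2 \left(- \frac{1}{17}\right)\right)}}} = \frac{1}{64936 \frac{1}{2 \left(5 - \frac{2}{17}\right) \frac{1}{87 + \left(5 - \frac{2}{17}\right)}}} = \frac{1}{64936 \frac{1}{2 \cdot \frac{83}{17} \frac{1}{87 + \frac{83}{17}}}} = \frac{1}{64936 \frac{1}{2 \cdot \frac{83}{17} \frac{1}{\frac{1562}{17}}}} = \frac{1}{64936 \frac{1}{2 \cdot \frac{83}{17} \cdot \frac{17}{1562}}} = \frac{1}{64936 \frac{1}{\frac{83}{781}}} = \frac{1}{64936 \cdot \frac{781}{83}} = \frac{1}{64936} \cdot \frac{83}{781} = \frac{83}{50715016}$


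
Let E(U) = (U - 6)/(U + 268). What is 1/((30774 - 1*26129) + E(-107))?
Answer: 161/747732 ≈ 0.00021532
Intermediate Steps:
E(U) = (-6 + U)/(268 + U)
1/((30774 - 1*26129) + E(-107)) = 1/((30774 - 1*26129) + (-6 - 107)/(268 - 107)) = 1/((30774 - 26129) - 113/161) = 1/(4645 + (1/161)*(-113)) = 1/(4645 - 113/161) = 1/(747732/161) = 161/747732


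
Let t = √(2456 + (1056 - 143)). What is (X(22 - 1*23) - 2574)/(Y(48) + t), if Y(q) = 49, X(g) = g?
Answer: 126175/968 - 2575*√3369/968 ≈ -24.056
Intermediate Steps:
t = √3369 (t = √(2456 + 913) = √3369 ≈ 58.043)
(X(22 - 1*23) - 2574)/(Y(48) + t) = ((22 - 1*23) - 2574)/(49 + √3369) = ((22 - 23) - 2574)/(49 + √3369) = (-1 - 2574)/(49 + √3369) = -2575/(49 + √3369)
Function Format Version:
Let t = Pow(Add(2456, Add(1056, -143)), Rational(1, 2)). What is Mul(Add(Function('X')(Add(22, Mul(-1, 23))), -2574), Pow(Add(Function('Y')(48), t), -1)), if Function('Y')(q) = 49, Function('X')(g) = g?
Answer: Add(Rational(126175, 968), Mul(Rational(-2575, 968), Pow(3369, Rational(1, 2)))) ≈ -24.056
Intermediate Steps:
t = Pow(3369, Rational(1, 2)) (t = Pow(Add(2456, 913), Rational(1, 2)) = Pow(3369, Rational(1, 2)) ≈ 58.043)
Mul(Add(Function('X')(Add(22, Mul(-1, 23))), -2574), Pow(Add(Function('Y')(48), t), -1)) = Mul(Add(Add(22, Mul(-1, 23)), -2574), Pow(Add(49, Pow(3369, Rational(1, 2))), -1)) = Mul(Add(Add(22, -23), -2574), Pow(Add(49, Pow(3369, Rational(1, 2))), -1)) = Mul(Add(-1, -2574), Pow(Add(49, Pow(3369, Rational(1, 2))), -1)) = Mul(-2575, Pow(Add(49, Pow(3369, Rational(1, 2))), -1))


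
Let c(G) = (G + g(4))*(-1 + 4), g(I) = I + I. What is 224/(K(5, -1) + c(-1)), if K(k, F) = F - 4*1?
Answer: 14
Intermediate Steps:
K(k, F) = -4 + F (K(k, F) = F - 4 = -4 + F)
g(I) = 2*I
c(G) = 24 + 3*G (c(G) = (G + 2*4)*(-1 + 4) = (G + 8)*3 = (8 + G)*3 = 24 + 3*G)
224/(K(5, -1) + c(-1)) = 224/((-4 - 1) + (24 + 3*(-1))) = 224/(-5 + (24 - 3)) = 224/(-5 + 21) = 224/16 = 224*(1/16) = 14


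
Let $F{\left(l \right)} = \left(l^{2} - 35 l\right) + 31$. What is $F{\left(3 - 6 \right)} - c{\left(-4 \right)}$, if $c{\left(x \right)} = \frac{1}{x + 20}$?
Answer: $\frac{2319}{16} \approx 144.94$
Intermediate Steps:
$F{\left(l \right)} = 31 + l^{2} - 35 l$
$c{\left(x \right)} = \frac{1}{20 + x}$
$F{\left(3 - 6 \right)} - c{\left(-4 \right)} = \left(31 + \left(3 - 6\right)^{2} - 35 \left(3 - 6\right)\right) - \frac{1}{20 - 4} = \left(31 + \left(3 - 6\right)^{2} - 35 \left(3 - 6\right)\right) - \frac{1}{16} = \left(31 + \left(-3\right)^{2} - -105\right) - \frac{1}{16} = \left(31 + 9 + 105\right) - \frac{1}{16} = 145 - \frac{1}{16} = \frac{2319}{16}$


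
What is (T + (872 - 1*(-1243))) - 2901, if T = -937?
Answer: -1723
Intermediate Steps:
(T + (872 - 1*(-1243))) - 2901 = (-937 + (872 - 1*(-1243))) - 2901 = (-937 + (872 + 1243)) - 2901 = (-937 + 2115) - 2901 = 1178 - 2901 = -1723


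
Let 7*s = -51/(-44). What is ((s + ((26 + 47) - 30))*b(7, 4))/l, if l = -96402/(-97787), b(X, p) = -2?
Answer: -1300078165/14845908 ≈ -87.572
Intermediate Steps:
s = 51/308 (s = (-51/(-44))/7 = (-51*(-1/44))/7 = (1/7)*(51/44) = 51/308 ≈ 0.16558)
l = 96402/97787 (l = -96402*(-1/97787) = 96402/97787 ≈ 0.98584)
((s + ((26 + 47) - 30))*b(7, 4))/l = ((51/308 + ((26 + 47) - 30))*(-2))/(96402/97787) = ((51/308 + (73 - 30))*(-2))*(97787/96402) = ((51/308 + 43)*(-2))*(97787/96402) = ((13295/308)*(-2))*(97787/96402) = -13295/154*97787/96402 = -1300078165/14845908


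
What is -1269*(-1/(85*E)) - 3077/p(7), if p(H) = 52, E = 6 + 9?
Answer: -1285729/22100 ≈ -58.178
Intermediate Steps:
E = 15
-1269*(-1/(85*E)) - 3077/p(7) = -1269/((17*(-5))*15) - 3077/52 = -1269/((-85*15)) - 3077*1/52 = -1269/(-1275) - 3077/52 = -1269*(-1/1275) - 3077/52 = 423/425 - 3077/52 = -1285729/22100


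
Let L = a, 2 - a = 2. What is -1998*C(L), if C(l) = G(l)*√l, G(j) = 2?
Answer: 0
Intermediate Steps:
a = 0 (a = 2 - 1*2 = 2 - 2 = 0)
L = 0
C(l) = 2*√l
-1998*C(L) = -3996*√0 = -3996*0 = -1998*0 = 0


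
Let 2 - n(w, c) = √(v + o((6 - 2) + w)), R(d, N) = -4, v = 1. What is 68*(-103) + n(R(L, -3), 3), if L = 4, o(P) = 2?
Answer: -7002 - √3 ≈ -7003.7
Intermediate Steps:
n(w, c) = 2 - √3 (n(w, c) = 2 - √(1 + 2) = 2 - √3)
68*(-103) + n(R(L, -3), 3) = 68*(-103) + (2 - √3) = -7004 + (2 - √3) = -7002 - √3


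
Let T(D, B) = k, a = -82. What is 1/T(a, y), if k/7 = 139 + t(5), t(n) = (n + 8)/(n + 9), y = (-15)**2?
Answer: 2/1959 ≈ 0.0010209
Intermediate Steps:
y = 225
t(n) = (8 + n)/(9 + n)
k = 1959/2 (k = 7*(139 + (8 + 5)/(9 + 5)) = 7*(139 + 13/14) = 7*(1959/14) = 1959/2 ≈ 979.50)
T(D, B) = 1959/2
1/T(a, y) = 1/(1959/2) = 2/1959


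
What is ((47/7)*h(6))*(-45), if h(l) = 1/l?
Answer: -705/14 ≈ -50.357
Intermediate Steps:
((47/7)*h(6))*(-45) = ((47/7)/6)*(-45) = ((47*(⅐))*(⅙))*(-45) = ((47/7)*(⅙))*(-45) = (47/42)*(-45) = -705/14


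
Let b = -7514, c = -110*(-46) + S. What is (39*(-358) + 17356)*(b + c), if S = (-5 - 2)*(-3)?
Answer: -8257602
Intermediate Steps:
S = 21 (S = -7*(-3) = 21)
c = 5081 (c = -110*(-46) + 21 = 5060 + 21 = 5081)
(39*(-358) + 17356)*(b + c) = (39*(-358) + 17356)*(-7514 + 5081) = (-13962 + 17356)*(-2433) = 3394*(-2433) = -8257602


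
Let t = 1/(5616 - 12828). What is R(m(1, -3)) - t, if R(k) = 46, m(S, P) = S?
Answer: 331753/7212 ≈ 46.000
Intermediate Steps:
t = -1/7212 (t = 1/(-7212) = -1/7212 ≈ -0.00013866)
R(m(1, -3)) - t = 46 - 1*(-1/7212) = 46 + 1/7212 = 331753/7212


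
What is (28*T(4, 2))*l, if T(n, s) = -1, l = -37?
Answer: 1036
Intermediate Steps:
(28*T(4, 2))*l = (28*(-1))*(-37) = -28*(-37) = 1036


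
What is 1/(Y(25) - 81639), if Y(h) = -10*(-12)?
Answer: -1/81519 ≈ -1.2267e-5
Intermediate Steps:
Y(h) = 120
1/(Y(25) - 81639) = 1/(120 - 81639) = 1/(-81519) = -1/81519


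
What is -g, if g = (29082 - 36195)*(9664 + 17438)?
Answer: 192776526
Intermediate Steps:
g = -192776526 (g = -7113*27102 = -192776526)
-g = -1*(-192776526) = 192776526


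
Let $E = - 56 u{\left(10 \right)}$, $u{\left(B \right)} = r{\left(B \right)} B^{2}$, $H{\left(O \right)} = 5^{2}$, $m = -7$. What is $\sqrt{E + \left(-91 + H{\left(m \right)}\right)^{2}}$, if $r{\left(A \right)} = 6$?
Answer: $2 i \sqrt{7311} \approx 171.01 i$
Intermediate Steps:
$H{\left(O \right)} = 25$
$u{\left(B \right)} = 6 B^{2}$
$E = -33600$ ($E = - 56 \cdot 6 \cdot 10^{2} = - 56 \cdot 6 \cdot 100 = \left(-56\right) 600 = -33600$)
$\sqrt{E + \left(-91 + H{\left(m \right)}\right)^{2}} = \sqrt{-33600 + \left(-91 + 25\right)^{2}} = \sqrt{-33600 + \left(-66\right)^{2}} = \sqrt{-33600 + 4356} = \sqrt{-29244} = 2 i \sqrt{7311}$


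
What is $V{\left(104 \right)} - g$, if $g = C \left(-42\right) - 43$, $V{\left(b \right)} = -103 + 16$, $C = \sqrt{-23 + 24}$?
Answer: $-2$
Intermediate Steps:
$C = 1$ ($C = \sqrt{1} = 1$)
$V{\left(b \right)} = -87$
$g = -85$ ($g = 1 \left(-42\right) - 43 = -42 - 43 = -85$)
$V{\left(104 \right)} - g = -87 - -85 = -87 + 85 = -2$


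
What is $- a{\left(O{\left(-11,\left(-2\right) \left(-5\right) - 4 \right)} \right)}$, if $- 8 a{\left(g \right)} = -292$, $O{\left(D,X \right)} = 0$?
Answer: $- \frac{73}{2} \approx -36.5$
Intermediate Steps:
$a{\left(g \right)} = \frac{73}{2}$ ($a{\left(g \right)} = \left(- \frac{1}{8}\right) \left(-292\right) = \frac{73}{2}$)
$- a{\left(O{\left(-11,\left(-2\right) \left(-5\right) - 4 \right)} \right)} = \left(-1\right) \frac{73}{2} = - \frac{73}{2}$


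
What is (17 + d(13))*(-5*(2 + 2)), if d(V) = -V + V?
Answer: -340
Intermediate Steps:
d(V) = 0
(17 + d(13))*(-5*(2 + 2)) = (17 + 0)*(-5*(2 + 2)) = 17*(-5*4) = 17*(-20) = -340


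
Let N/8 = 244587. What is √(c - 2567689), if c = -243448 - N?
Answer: I*√4767833 ≈ 2183.5*I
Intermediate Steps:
N = 1956696 (N = 8*244587 = 1956696)
c = -2200144 (c = -243448 - 1*1956696 = -243448 - 1956696 = -2200144)
√(c - 2567689) = √(-2200144 - 2567689) = √(-4767833) = I*√4767833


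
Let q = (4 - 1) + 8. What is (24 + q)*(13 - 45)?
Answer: -1120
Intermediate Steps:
q = 11 (q = 3 + 8 = 11)
(24 + q)*(13 - 45) = (24 + 11)*(13 - 45) = 35*(-32) = -1120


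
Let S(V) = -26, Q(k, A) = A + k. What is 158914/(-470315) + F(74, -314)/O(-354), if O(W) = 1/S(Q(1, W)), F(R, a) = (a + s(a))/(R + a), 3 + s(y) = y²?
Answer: 24034722913/2257512 ≈ 10647.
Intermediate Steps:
s(y) = -3 + y²
F(R, a) = (-3 + a + a²)/(R + a) (F(R, a) = (a + (-3 + a²))/(R + a) = (-3 + a + a²)/(R + a))
O(W) = -1/26 (O(W) = 1/(-26) = -1/26)
158914/(-470315) + F(74, -314)/O(-354) = 158914/(-470315) + ((-3 - 314 + (-314)²)/(74 - 314))/(-1/26) = 158914*(-1/470315) + ((-3 - 314 + 98596)/(-240))*(-26) = -158914/470315 - 1/240*98279*(-26) = -158914/470315 - 98279/240*(-26) = -158914/470315 + 1277627/120 = 24034722913/2257512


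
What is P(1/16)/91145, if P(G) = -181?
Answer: -181/91145 ≈ -0.0019858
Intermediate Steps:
P(1/16)/91145 = -181/91145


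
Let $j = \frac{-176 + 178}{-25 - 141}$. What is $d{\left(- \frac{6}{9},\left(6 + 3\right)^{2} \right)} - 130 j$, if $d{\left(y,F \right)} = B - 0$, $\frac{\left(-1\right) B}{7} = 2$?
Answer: $- \frac{1032}{83} \approx -12.434$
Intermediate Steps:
$B = -14$ ($B = \left(-7\right) 2 = -14$)
$j = - \frac{1}{83}$ ($j = \frac{2}{-166} = 2 \left(- \frac{1}{166}\right) = - \frac{1}{83} \approx -0.012048$)
$d{\left(y,F \right)} = -14$ ($d{\left(y,F \right)} = -14 - 0 = -14 + 0 = -14$)
$d{\left(- \frac{6}{9},\left(6 + 3\right)^{2} \right)} - 130 j = -14 - - \frac{130}{83} = -14 + \frac{130}{83} = - \frac{1032}{83}$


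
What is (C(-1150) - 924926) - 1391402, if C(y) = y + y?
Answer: -2318628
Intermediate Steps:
C(y) = 2*y
(C(-1150) - 924926) - 1391402 = (2*(-1150) - 924926) - 1391402 = (-2300 - 924926) - 1391402 = -927226 - 1391402 = -2318628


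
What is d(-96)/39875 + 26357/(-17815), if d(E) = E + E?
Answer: -210881171/142074625 ≈ -1.4843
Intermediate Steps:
d(E) = 2*E
d(-96)/39875 + 26357/(-17815) = (2*(-96))/39875 + 26357/(-17815) = -192*1/39875 + 26357*(-1/17815) = -192/39875 - 26357/17815 = -210881171/142074625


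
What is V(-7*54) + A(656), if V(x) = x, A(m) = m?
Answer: 278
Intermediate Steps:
V(-7*54) + A(656) = -7*54 + 656 = -378 + 656 = 278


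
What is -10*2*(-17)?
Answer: 340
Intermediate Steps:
-10*2*(-17) = -20*(-17) = 340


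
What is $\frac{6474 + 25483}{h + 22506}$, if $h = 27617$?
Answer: $\frac{31957}{50123} \approx 0.63757$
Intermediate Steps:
$\frac{6474 + 25483}{h + 22506} = \frac{6474 + 25483}{27617 + 22506} = \frac{31957}{50123}$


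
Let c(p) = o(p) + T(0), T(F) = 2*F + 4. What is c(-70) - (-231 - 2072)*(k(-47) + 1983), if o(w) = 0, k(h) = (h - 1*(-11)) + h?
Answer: 4375704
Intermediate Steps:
T(F) = 4 + 2*F
k(h) = 11 + 2*h (k(h) = (h + 11) + h = (11 + h) + h = 11 + 2*h)
c(p) = 4 (c(p) = 0 + (4 + 2*0) = 0 + (4 + 0) = 0 + 4 = 4)
c(-70) - (-231 - 2072)*(k(-47) + 1983) = 4 - (-231 - 2072)*((11 + 2*(-47)) + 1983) = 4 - (-2303)*((11 - 94) + 1983) = 4 - (-2303)*(-83 + 1983) = 4 - (-2303)*1900 = 4 - 1*(-4375700) = 4 + 4375700 = 4375704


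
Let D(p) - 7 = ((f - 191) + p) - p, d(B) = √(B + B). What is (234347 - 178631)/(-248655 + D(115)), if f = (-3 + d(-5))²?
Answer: 27858*I/(-124420*I + 3*√10) ≈ -0.2239 + 1.7072e-5*I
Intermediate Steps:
d(B) = √2*√B (d(B) = √(2*B) = √2*√B)
f = (-3 + I*√10)² (f = (-3 + √2*√(-5))² = (-3 + √2*(I*√5))² = (-3 + I*√10)² ≈ -1.0 - 18.974*I)
D(p) = -184 + (3 - I*√10)² (D(p) = 7 + ((((3 - I*√10)² - 191) + p) - p) = 7 + (((-191 + (3 - I*√10)²) + p) - p) = 7 + ((-191 + p + (3 - I*√10)²) - p) = 7 + (-191 + (3 - I*√10)²) = -184 + (3 - I*√10)²)
(234347 - 178631)/(-248655 + D(115)) = (234347 - 178631)/(-248655 + (-184 + (3 - I*√10)²)) = 55716/(-248839 + (3 - I*√10)²)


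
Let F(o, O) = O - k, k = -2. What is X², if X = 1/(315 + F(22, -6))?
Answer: 1/96721 ≈ 1.0339e-5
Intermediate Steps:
F(o, O) = 2 + O (F(o, O) = O - 1*(-2) = O + 2 = 2 + O)
X = 1/311 (X = 1/(315 + (2 - 6)) = 1/(315 - 4) = 1/311 ≈ 0.0032154)
X² = (1/311)² = 1/96721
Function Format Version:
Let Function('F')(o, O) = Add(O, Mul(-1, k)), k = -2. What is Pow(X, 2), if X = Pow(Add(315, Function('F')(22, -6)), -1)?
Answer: Rational(1, 96721) ≈ 1.0339e-5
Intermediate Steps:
Function('F')(o, O) = Add(2, O) (Function('F')(o, O) = Add(O, Mul(-1, -2)) = Add(O, 2) = Add(2, O))
X = Rational(1, 311) (X = Pow(Add(315, Add(2, -6)), -1) = Pow(Add(315, -4), -1) = Pow(311, -1) = Rational(1, 311) ≈ 0.0032154)
Pow(X, 2) = Pow(Rational(1, 311), 2) = Rational(1, 96721)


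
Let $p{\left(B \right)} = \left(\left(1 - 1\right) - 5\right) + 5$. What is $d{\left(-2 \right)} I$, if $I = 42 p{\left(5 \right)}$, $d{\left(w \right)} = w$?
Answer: $0$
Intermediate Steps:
$p{\left(B \right)} = 0$ ($p{\left(B \right)} = \left(0 - 5\right) + 5 = -5 + 5 = 0$)
$I = 0$ ($I = 42 \cdot 0 = 0$)
$d{\left(-2 \right)} I = \left(-2\right) 0 = 0$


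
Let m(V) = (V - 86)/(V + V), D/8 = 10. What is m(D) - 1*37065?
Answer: -2965203/80 ≈ -37065.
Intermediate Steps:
D = 80 (D = 8*10 = 80)
m(V) = (-86 + V)/(2*V) (m(V) = (-86 + V)/((2*V)) = (-86 + V)*(1/(2*V)) = (-86 + V)/(2*V))
m(D) - 1*37065 = (½)*(-86 + 80)/80 - 1*37065 = (½)*(1/80)*(-6) - 37065 = -3/80 - 37065 = -2965203/80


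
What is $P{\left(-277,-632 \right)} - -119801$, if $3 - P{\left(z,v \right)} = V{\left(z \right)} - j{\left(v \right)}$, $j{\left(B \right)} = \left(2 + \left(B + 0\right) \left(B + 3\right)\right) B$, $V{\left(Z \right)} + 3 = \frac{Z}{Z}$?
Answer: $-251119154$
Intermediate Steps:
$V{\left(Z \right)} = -2$ ($V{\left(Z \right)} = -3 + \frac{Z}{Z} = -3 + 1 = -2$)
$j{\left(B \right)} = B \left(2 + B \left(3 + B\right)\right)$ ($j{\left(B \right)} = \left(2 + B \left(3 + B\right)\right) B = B \left(2 + B \left(3 + B\right)\right)$)
$P{\left(z,v \right)} = 5 + v \left(2 + v^{2} + 3 v\right)$ ($P{\left(z,v \right)} = 3 - \left(-2 - v \left(2 + v^{2} + 3 v\right)\right) = 3 + \left(2 + v \left(2 + v^{2} + 3 v\right)\right) = 5 + v \left(2 + v^{2} + 3 v\right)$)
$P{\left(-277,-632 \right)} - -119801 = \left(5 - 632 \left(2 + \left(-632\right)^{2} + 3 \left(-632\right)\right)\right) - -119801 = \left(5 - 632 \left(2 + 399424 - 1896\right)\right) + 119801 = \left(5 - 251238960\right) + 119801 = -251238955 + 119801 = -251119154$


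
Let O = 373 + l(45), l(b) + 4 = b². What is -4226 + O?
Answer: -1832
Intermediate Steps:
l(b) = -4 + b²
O = 2394 (O = 373 + (-4 + 45²) = 373 + (-4 + 2025) = 373 + 2021 = 2394)
-4226 + O = -4226 + 2394 = -1832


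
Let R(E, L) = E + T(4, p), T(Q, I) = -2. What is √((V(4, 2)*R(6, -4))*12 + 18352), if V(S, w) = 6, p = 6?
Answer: 4*√1165 ≈ 136.53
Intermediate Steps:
R(E, L) = -2 + E (R(E, L) = E - 2 = -2 + E)
√((V(4, 2)*R(6, -4))*12 + 18352) = √((6*(-2 + 6))*12 + 18352) = √((6*4)*12 + 18352) = √(24*12 + 18352) = √(288 + 18352) = √18640 = 4*√1165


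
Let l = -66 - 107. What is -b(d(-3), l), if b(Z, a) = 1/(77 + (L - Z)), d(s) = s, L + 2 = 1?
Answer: -1/79 ≈ -0.012658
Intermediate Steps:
L = -1 (L = -2 + 1 = -1)
l = -173
b(Z, a) = 1/(76 - Z) (b(Z, a) = 1/(77 + (-1 - Z)) = 1/(76 - Z))
-b(d(-3), l) = -(-1)/(-76 - 3) = -(-1)/(-79) = -(-1)*(-1)/79 = -1*1/79 = -1/79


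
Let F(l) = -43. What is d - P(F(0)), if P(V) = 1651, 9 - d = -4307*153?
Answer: 657329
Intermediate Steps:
d = 658980 (d = 9 - (-4307)*153 = 9 - 1*(-658971) = 9 + 658971 = 658980)
d - P(F(0)) = 658980 - 1*1651 = 658980 - 1651 = 657329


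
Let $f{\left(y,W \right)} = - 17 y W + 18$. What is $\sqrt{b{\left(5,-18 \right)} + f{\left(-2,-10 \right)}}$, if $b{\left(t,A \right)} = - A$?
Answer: $4 i \sqrt{19} \approx 17.436 i$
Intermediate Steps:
$f{\left(y,W \right)} = 18 - 17 W y$ ($f{\left(y,W \right)} = - 17 W y + 18 = 18 - 17 W y$)
$\sqrt{b{\left(5,-18 \right)} + f{\left(-2,-10 \right)}} = \sqrt{\left(-1\right) \left(-18\right) + \left(18 - \left(-170\right) \left(-2\right)\right)} = \sqrt{18 + \left(18 - 340\right)} = \sqrt{18 - 322} = \sqrt{-304} = 4 i \sqrt{19}$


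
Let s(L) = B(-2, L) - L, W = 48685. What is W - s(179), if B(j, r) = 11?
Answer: 48853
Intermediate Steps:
s(L) = 11 - L
W - s(179) = 48685 - (11 - 1*179) = 48685 - (11 - 179) = 48685 - 1*(-168) = 48685 + 168 = 48853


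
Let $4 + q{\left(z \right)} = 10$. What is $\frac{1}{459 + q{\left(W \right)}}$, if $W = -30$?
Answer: $\frac{1}{465} \approx 0.0021505$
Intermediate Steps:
$q{\left(z \right)} = 6$ ($q{\left(z \right)} = -4 + 10 = 6$)
$\frac{1}{459 + q{\left(W \right)}} = \frac{1}{459 + 6} = \frac{1}{465}$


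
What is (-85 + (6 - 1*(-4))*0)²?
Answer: 7225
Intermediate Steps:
(-85 + (6 - 1*(-4))*0)² = (-85 + (6 + 4)*0)² = (-85 + 10*0)² = (-85 + 0)² = (-85)² = 7225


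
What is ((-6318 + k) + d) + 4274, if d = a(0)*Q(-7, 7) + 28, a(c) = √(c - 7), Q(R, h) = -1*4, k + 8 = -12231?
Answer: -14255 - 4*I*√7 ≈ -14255.0 - 10.583*I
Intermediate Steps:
k = -12239 (k = -8 - 12231 = -12239)
Q(R, h) = -4
a(c) = √(-7 + c)
d = 28 - 4*I*√7 (d = √(-7 + 0)*(-4) + 28 = √(-7)*(-4) + 28 = (I*√7)*(-4) + 28 = -4*I*√7 + 28 = 28 - 4*I*√7 ≈ 28.0 - 10.583*I)
((-6318 + k) + d) + 4274 = ((-6318 - 12239) + (28 - 4*I*√7)) + 4274 = (-18557 + (28 - 4*I*√7)) + 4274 = (-18529 - 4*I*√7) + 4274 = -14255 - 4*I*√7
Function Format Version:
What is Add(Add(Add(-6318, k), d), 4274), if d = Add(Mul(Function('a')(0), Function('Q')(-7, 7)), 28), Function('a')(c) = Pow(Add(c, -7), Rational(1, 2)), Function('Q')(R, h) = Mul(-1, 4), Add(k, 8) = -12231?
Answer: Add(-14255, Mul(-4, I, Pow(7, Rational(1, 2)))) ≈ Add(-14255., Mul(-10.583, I))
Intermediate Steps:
k = -12239 (k = Add(-8, -12231) = -12239)
Function('Q')(R, h) = -4
Function('a')(c) = Pow(Add(-7, c), Rational(1, 2))
d = Add(28, Mul(-4, I, Pow(7, Rational(1, 2)))) (d = Add(Mul(Pow(Add(-7, 0), Rational(1, 2)), -4), 28) = Add(Mul(Pow(-7, Rational(1, 2)), -4), 28) = Add(Mul(Mul(I, Pow(7, Rational(1, 2))), -4), 28) = Add(Mul(-4, I, Pow(7, Rational(1, 2))), 28) = Add(28, Mul(-4, I, Pow(7, Rational(1, 2)))) ≈ Add(28.000, Mul(-10.583, I)))
Add(Add(Add(-6318, k), d), 4274) = Add(Add(Add(-6318, -12239), Add(28, Mul(-4, I, Pow(7, Rational(1, 2))))), 4274) = Add(Add(-18557, Add(28, Mul(-4, I, Pow(7, Rational(1, 2))))), 4274) = Add(Add(-18529, Mul(-4, I, Pow(7, Rational(1, 2)))), 4274) = Add(-14255, Mul(-4, I, Pow(7, Rational(1, 2))))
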